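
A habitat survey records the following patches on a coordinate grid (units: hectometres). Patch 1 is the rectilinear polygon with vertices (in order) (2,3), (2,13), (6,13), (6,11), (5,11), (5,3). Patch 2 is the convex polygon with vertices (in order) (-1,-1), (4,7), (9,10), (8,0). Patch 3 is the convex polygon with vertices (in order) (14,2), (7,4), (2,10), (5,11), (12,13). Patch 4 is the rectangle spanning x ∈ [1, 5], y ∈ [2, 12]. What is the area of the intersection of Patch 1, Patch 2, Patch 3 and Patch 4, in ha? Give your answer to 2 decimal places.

The intersection is the polygon with vertices (5,6.4), (4.333,7.2), (5,7.6).
By the shoelace formula its area is 0.40.

0.40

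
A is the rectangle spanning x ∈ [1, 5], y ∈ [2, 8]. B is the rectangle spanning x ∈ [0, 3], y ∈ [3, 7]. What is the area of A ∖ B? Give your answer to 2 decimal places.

16.00

|A∩B|: x∈[1,3], y∈[3,7] → 2·4 = 8.
|A| = 24.
|A ∖ B| = |A| − |A∩B| = 24 − 8 = 16.00.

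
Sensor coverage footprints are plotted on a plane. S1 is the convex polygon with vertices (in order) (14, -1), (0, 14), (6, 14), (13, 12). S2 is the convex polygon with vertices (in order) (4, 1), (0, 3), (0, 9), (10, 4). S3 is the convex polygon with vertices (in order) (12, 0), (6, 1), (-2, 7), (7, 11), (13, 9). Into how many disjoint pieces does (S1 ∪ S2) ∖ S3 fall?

3

(S1 ∪ S2) ∖ S3 splits into 3 disjoint pieces (area 8.9, area 0.6536, area 46.4927).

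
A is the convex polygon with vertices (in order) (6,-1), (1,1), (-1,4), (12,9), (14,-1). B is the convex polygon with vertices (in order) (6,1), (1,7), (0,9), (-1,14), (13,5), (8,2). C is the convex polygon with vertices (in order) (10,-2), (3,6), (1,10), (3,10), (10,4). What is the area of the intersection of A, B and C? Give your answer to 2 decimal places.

The intersection is the polygon with vertices (8,2), (6.957,1.478), (3.302,5.655), (6.593,6.92), (10,4), (10,3.2).
By the shoelace formula its area is 19.25.

19.25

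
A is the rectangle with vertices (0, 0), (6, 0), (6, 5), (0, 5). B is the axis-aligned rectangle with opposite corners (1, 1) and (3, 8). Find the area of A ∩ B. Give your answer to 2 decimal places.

8.00

|A∩B|: x∈[1,3], y∈[1,5] → 2·4 = 8.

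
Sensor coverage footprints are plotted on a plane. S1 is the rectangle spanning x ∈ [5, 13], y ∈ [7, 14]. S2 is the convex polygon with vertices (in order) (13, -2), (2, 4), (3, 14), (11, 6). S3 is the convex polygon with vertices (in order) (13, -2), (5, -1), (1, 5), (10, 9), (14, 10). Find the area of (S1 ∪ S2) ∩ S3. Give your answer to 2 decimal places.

64.29

The region (S1 ∪ S2) ∩ S3 is the polygon with vertices (13,7), (10,7), (11,6), (13,-2), (2,4), (2.151,5.512), (10,9), (13,9.75).
By the shoelace formula its area is 64.29.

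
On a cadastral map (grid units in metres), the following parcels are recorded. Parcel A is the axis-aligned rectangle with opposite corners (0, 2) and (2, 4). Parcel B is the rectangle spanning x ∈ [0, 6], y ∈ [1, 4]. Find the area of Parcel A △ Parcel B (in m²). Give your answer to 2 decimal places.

|Parcel A∩Parcel B|: x∈[0,2], y∈[2,4] → 2·2 = 4.
|Parcel A △ Parcel B| = |Parcel A| + |Parcel B| − 2·|Parcel A∩Parcel B| = 4 + 18 − 8 = 14.00.

14.00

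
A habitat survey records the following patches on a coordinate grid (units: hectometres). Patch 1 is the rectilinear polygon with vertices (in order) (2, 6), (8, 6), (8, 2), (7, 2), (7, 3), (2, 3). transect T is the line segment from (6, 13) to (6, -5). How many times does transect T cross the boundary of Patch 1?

2

The segment meets the boundary at (6,3), (6,6).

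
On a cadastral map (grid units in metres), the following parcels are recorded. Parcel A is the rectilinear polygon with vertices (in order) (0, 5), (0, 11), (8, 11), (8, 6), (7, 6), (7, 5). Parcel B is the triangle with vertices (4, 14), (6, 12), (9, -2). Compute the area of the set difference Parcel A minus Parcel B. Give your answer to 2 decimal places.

41.50

|Parcel A| = 47, |Parcel A∩Parcel B| = 5.5.
|Parcel A ∖ Parcel B| = |Parcel A| − |Parcel A∩Parcel B| = 47 − 5.5 = 41.50.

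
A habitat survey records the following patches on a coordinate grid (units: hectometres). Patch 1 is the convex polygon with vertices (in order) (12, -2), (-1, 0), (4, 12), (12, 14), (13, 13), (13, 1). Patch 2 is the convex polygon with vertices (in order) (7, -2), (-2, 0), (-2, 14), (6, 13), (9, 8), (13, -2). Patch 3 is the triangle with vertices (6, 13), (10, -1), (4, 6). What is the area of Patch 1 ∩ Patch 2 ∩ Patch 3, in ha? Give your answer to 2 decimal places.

The intersection is the polygon with vertices (6.133,12.533), (10,-1), (4,6), (5.846,12.461).
By the shoelace formula its area is 27.93.

27.93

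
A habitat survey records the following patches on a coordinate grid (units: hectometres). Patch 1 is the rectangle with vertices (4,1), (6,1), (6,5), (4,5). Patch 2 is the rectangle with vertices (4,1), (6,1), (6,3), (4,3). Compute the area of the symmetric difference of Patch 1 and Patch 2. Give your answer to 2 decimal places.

4.00

|Patch 1∩Patch 2|: x∈[4,6], y∈[1,3] → 2·2 = 4.
|Patch 1 △ Patch 2| = |Patch 1| + |Patch 2| − 2·|Patch 1∩Patch 2| = 8 + 4 − 8 = 4.00.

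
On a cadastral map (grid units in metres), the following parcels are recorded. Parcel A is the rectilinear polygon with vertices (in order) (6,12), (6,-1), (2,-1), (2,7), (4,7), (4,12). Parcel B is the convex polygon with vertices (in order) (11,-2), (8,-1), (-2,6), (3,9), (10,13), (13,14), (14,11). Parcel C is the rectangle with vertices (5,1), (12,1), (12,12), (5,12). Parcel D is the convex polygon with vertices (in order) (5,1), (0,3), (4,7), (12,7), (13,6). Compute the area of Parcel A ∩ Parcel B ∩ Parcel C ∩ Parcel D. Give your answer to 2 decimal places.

5.68

The intersection is the polygon with vertices (5,7), (6,7), (6,1.625), (5.075,1.047), (5,1.1).
By the shoelace formula its area is 5.68.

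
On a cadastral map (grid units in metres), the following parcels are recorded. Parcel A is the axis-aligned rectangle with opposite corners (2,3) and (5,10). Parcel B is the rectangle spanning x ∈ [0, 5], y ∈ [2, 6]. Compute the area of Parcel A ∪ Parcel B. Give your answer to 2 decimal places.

By inclusion–exclusion:
Individual areas: |Parcel A| = 21, |Parcel B| = 20.
|Parcel A∩Parcel B|: x∈[2,5], y∈[3,6] → 3·3 = 9.
|Parcel A ∪ Parcel B| = 41 − 9 = 32.00.

32.00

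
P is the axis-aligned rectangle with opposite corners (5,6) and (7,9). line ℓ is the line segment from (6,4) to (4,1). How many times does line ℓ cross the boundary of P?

The segment lies entirely outside P and never meets its boundary.

0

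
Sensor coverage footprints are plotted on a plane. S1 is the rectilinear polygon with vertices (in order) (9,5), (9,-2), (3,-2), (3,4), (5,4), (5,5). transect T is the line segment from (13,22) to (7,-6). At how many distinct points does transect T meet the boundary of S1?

The segment meets the boundary at (7.857,-2), (9,3.333).

2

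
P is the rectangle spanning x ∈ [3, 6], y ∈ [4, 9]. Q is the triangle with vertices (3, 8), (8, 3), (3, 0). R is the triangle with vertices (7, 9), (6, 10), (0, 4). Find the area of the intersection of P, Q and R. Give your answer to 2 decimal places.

The intersection is the polygon with vertices (3,7), (3.5,7.5), (4.083,6.917), (3,6.143).
By the shoelace formula its area is 0.76.

0.76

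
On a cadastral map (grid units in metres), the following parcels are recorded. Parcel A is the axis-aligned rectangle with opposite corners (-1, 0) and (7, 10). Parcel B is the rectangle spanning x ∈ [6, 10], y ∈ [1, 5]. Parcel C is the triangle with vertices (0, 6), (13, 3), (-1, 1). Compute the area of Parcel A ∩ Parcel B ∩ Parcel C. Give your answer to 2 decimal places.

The intersection is the polygon with vertices (6,4.615), (7,4.385), (7,2.143), (6,2).
By the shoelace formula its area is 2.43.

2.43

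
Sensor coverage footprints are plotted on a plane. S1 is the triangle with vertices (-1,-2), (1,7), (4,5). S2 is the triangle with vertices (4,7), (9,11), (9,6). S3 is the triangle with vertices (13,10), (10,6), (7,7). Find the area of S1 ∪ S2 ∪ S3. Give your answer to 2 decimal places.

33.83

By inclusion–exclusion:
Individual areas: |S1| = 15.5, |S2| = 12.5, |S3| = 7.5.
|S1∩S2| = 0.
|S1∩S3| = 0.
|S2∩S3| = 1.6667.
|S1∩S2∩S3| = 0.
|S1 ∪ S2 ∪ S3| = 35.5 − 1.6667 + 0 = 33.83.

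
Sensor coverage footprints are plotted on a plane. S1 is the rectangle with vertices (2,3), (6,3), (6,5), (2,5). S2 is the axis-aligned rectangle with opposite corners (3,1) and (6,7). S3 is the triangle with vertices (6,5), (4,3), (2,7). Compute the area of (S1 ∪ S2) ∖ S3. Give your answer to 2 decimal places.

|S1 ∪ S2| = 20.
|(S1 ∪ S2) ∩ S3| = 5.25.
|(S1 ∪ S2) ∖ S3| = 20 − 5.25 = 14.75.

14.75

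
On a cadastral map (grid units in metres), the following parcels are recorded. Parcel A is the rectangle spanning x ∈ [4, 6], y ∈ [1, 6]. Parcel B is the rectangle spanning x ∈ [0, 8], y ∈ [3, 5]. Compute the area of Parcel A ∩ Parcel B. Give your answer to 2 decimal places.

4.00

|Parcel A∩Parcel B|: x∈[4,6], y∈[3,5] → 2·2 = 4.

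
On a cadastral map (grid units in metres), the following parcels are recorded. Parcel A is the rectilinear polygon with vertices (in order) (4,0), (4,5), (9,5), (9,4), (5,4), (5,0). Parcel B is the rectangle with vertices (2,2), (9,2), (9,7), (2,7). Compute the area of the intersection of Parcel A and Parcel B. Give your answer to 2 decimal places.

7.00

The intersection is the polygon with vertices (4,5), (9,5), (9,4), (5,4), (5,2), (4,2).
By the shoelace formula its area is 7.00.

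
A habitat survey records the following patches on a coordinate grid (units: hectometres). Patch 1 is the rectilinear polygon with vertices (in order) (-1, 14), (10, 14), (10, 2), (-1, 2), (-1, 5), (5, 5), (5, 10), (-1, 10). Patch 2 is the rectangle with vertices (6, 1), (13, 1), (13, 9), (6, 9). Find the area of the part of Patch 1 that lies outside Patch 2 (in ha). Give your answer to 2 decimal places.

|Patch 1| = 102, |Patch 1∩Patch 2| = 28.
|Patch 1 ∖ Patch 2| = |Patch 1| − |Patch 1∩Patch 2| = 102 − 28 = 74.00.

74.00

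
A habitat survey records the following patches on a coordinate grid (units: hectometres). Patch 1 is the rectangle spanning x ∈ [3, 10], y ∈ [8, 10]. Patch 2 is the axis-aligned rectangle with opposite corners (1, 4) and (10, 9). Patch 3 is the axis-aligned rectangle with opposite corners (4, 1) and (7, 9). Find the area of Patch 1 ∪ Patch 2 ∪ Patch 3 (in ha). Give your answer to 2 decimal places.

By inclusion–exclusion:
Individual areas: |Patch 1| = 14, |Patch 2| = 45, |Patch 3| = 24.
|Patch 1∩Patch 2|: x∈[3,10], y∈[8,9] → 7·1 = 7.
|Patch 1∩Patch 3|: x∈[4,7], y∈[8,9] → 3·1 = 3.
|Patch 2∩Patch 3|: x∈[4,7], y∈[4,9] → 3·5 = 15.
|Patch 1∩Patch 2∩Patch 3| = 3.
|Patch 1 ∪ Patch 2 ∪ Patch 3| = 83 − 25 + 3 = 61.00.

61.00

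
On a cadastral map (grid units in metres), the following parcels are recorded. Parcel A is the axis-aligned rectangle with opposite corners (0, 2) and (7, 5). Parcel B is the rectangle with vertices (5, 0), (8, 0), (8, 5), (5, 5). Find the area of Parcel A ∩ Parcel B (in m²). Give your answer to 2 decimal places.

6.00

|Parcel A∩Parcel B|: x∈[5,7], y∈[2,5] → 2·3 = 6.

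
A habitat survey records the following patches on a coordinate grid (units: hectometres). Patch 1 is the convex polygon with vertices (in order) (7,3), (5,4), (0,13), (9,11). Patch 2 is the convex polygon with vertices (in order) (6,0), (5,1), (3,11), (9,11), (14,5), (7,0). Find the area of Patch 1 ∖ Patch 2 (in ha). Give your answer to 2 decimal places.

12.91

|Patch 1| = 44.5, |Patch 1∩Patch 2| = 31.5938.
|Patch 1 ∖ Patch 2| = |Patch 1| − |Patch 1∩Patch 2| = 44.5 − 31.5938 = 12.91.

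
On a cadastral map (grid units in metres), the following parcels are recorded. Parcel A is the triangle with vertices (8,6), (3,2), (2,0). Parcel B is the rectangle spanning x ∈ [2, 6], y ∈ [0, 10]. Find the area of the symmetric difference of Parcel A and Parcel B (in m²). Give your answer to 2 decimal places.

|Parcel A| = 3, |Parcel B| = 40, |Parcel A∩Parcel B| = 2.6.
|Parcel A △ Parcel B| = |Parcel A| + |Parcel B| − 2·|Parcel A∩Parcel B| = 3 + 40 − 5.2 = 37.80.

37.80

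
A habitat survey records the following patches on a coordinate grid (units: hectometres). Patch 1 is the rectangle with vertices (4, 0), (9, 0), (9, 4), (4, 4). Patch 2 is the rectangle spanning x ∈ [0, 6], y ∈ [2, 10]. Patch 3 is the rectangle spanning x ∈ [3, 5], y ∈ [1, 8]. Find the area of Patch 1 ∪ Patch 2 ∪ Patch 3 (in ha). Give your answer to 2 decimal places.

65.00

By inclusion–exclusion:
Individual areas: |Patch 1| = 20, |Patch 2| = 48, |Patch 3| = 14.
|Patch 1∩Patch 2|: x∈[4,6], y∈[2,4] → 2·2 = 4.
|Patch 1∩Patch 3|: x∈[4,5], y∈[1,4] → 1·3 = 3.
|Patch 2∩Patch 3|: x∈[3,5], y∈[2,8] → 2·6 = 12.
|Patch 1∩Patch 2∩Patch 3| = 2.
|Patch 1 ∪ Patch 2 ∪ Patch 3| = 82 − 19 + 2 = 65.00.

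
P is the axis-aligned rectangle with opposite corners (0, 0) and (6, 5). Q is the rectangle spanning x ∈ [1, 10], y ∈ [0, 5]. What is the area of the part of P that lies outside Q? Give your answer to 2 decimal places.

|P∩Q|: x∈[1,6], y∈[0,5] → 5·5 = 25.
|P| = 30.
|P ∖ Q| = |P| − |P∩Q| = 30 − 25 = 5.00.

5.00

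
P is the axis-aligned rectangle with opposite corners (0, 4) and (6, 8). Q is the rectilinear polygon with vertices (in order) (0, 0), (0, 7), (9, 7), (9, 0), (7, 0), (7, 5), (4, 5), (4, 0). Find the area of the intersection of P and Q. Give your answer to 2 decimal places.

The intersection is the polygon with vertices (6,5), (4,5), (4,4), (0,4), (0,7), (6,7).
By the shoelace formula its area is 16.00.

16.00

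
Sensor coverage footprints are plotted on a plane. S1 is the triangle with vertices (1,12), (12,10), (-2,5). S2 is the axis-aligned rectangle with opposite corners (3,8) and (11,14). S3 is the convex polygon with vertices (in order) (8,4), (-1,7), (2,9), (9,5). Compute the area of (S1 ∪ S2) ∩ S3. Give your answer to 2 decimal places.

The region (S1 ∪ S2) ∩ S3 is the polygon with vertices (1.379,6.207), (-1,7), (2,9), (4.769,7.418).
By the shoelace formula its area is 7.93.

7.93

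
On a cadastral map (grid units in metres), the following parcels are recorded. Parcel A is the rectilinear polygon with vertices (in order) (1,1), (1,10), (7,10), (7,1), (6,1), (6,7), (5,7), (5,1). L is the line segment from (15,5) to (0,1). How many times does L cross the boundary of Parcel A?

The segment meets the boundary at (1,1.267), (5,2.333), (6,2.6), (7,2.867).

4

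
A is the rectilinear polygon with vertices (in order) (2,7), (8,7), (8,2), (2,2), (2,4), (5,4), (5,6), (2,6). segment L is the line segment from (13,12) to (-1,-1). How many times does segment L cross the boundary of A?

4

The segment meets the boundary at (2.231,2), (5,4.571), (4.385,4), (7.615,7).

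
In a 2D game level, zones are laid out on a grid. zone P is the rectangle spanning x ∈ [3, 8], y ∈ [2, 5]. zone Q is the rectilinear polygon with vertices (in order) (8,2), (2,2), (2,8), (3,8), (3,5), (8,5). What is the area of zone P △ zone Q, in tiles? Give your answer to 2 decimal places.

6.00

|zone P| = 15, |zone Q| = 21, |zone P∩zone Q| = 15.
|zone P △ zone Q| = |zone P| + |zone Q| − 2·|zone P∩zone Q| = 15 + 21 − 30 = 6.00.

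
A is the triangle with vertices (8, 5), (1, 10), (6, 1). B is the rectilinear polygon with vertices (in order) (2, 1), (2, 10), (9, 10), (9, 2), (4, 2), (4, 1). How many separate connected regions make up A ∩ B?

A ∩ B is a single connected region.

1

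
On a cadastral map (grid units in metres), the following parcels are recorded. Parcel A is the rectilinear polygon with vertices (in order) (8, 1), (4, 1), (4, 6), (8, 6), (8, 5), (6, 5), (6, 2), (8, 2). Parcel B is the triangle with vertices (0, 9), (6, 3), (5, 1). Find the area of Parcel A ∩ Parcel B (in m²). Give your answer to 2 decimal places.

The intersection is the polygon with vertices (4,5), (6,3), (5,1), (4,2.6).
By the shoelace formula its area is 4.20.

4.20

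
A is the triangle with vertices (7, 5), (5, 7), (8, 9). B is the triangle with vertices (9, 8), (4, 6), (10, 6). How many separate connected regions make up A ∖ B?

2

A ∖ B splits into 2 disjoint pieces (area 0.625, area 2.5992).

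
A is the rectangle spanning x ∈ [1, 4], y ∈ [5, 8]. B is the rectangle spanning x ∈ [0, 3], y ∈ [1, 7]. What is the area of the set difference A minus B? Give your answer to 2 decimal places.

|A∩B|: x∈[1,3], y∈[5,7] → 2·2 = 4.
|A| = 9.
|A ∖ B| = |A| − |A∩B| = 9 − 4 = 5.00.

5.00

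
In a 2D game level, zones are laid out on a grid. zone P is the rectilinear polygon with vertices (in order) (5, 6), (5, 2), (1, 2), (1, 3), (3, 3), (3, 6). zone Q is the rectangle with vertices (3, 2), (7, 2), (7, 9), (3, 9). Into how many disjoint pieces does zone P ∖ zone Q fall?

1

zone P ∖ zone Q is a single connected region.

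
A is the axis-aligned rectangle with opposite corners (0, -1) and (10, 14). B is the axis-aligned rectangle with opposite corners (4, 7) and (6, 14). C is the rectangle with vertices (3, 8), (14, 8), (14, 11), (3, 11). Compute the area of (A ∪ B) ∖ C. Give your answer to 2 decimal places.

129.00

|A ∪ B| = 150.
|(A ∪ B) ∩ C| = 21.
|(A ∪ B) ∖ C| = 150 − 21 = 129.00.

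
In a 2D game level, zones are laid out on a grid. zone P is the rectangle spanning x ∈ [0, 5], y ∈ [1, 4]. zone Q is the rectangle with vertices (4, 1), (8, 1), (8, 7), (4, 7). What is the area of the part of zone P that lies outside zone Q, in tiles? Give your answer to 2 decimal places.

|zone P∩zone Q|: x∈[4,5], y∈[1,4] → 1·3 = 3.
|zone P| = 15.
|zone P ∖ zone Q| = |zone P| − |zone P∩zone Q| = 15 − 3 = 12.00.

12.00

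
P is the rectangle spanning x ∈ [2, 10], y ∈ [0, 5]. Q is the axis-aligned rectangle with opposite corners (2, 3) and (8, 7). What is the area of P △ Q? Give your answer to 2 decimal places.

|P∩Q|: x∈[2,8], y∈[3,5] → 6·2 = 12.
|P △ Q| = |P| + |Q| − 2·|P∩Q| = 40 + 24 − 24 = 40.00.

40.00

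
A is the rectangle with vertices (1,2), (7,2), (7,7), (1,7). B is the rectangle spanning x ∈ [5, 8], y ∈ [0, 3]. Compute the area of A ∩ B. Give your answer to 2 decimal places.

|A∩B|: x∈[5,7], y∈[2,3] → 2·1 = 2.

2.00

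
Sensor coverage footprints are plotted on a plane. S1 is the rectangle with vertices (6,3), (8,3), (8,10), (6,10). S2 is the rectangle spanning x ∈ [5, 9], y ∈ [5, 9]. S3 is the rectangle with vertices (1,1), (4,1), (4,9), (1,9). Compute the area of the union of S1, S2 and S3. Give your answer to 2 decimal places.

By inclusion–exclusion:
Individual areas: |S1| = 14, |S2| = 16, |S3| = 24.
|S1∩S2|: x∈[6,8], y∈[5,9] → 2·4 = 8.
|S1∩S3| = 0 (no overlap).
|S2∩S3| = 0 (no overlap).
|S1∩S2∩S3| = 0.
|S1 ∪ S2 ∪ S3| = 54 − 8 + 0 = 46.00.

46.00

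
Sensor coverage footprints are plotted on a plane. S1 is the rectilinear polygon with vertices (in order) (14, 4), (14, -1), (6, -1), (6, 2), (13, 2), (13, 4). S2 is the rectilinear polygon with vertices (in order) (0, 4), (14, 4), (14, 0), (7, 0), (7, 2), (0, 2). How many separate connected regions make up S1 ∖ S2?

S1 ∖ S2 is a single connected region.

1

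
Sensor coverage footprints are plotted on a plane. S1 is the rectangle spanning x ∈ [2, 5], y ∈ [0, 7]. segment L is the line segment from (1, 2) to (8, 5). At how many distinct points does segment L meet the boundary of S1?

The segment meets the boundary at (5,3.714), (2,2.429).

2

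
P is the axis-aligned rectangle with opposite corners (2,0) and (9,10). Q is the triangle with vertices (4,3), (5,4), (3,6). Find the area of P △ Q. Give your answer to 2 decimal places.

|P| = 70, |Q| = 2, |P∩Q| = 2.
|P △ Q| = |P| + |Q| − 2·|P∩Q| = 70 + 2 − 4 = 68.00.

68.00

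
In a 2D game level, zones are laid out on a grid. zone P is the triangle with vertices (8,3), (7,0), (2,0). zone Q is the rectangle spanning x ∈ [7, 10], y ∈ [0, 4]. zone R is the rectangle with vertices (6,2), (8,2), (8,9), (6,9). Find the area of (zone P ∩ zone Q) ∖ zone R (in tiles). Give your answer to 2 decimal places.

|zone P ∩ zone Q| = 1.25.
|(zone P ∩ zone Q) ∩ zone R| = 0.5833.
|(zone P ∩ zone Q) ∖ zone R| = 1.25 − 0.5833 = 0.67.

0.67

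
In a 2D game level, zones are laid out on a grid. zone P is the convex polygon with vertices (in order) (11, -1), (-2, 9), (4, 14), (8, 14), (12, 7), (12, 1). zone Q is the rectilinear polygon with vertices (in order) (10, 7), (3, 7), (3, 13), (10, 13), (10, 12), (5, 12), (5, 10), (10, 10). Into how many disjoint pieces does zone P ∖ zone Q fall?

1

zone P ∖ zone Q is a single connected region.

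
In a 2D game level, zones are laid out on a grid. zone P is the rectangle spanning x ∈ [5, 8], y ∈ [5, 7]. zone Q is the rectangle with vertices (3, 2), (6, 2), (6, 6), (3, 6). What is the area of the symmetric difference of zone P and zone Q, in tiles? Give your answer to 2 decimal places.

|zone P∩zone Q|: x∈[5,6], y∈[5,6] → 1·1 = 1.
|zone P △ zone Q| = |zone P| + |zone Q| − 2·|zone P∩zone Q| = 6 + 12 − 2 = 16.00.

16.00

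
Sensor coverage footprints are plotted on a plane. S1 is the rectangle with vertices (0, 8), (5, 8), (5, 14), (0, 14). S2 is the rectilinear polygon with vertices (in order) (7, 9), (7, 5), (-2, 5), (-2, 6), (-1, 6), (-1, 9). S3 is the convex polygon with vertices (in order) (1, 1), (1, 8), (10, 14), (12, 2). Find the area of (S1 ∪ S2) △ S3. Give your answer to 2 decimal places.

105.83

|S1 ∪ S2| = 58.
|(S1 ∪ S2) ∩ S3| = 25.3333.
|(S1 ∪ S2) △ S3| = 58 + 98.5 − 50.6667 = 105.83.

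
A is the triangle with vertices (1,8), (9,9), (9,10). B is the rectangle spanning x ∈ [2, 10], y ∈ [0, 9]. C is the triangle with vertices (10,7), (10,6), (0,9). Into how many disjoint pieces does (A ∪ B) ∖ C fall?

(A ∪ B) ∖ C splits into 2 disjoint pieces (area 57.6625, area 11.6).

2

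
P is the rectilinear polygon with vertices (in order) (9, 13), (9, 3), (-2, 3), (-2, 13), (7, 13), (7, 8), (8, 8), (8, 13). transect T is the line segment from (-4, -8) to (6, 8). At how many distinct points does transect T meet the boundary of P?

1

The segment meets the boundary at (2.875,3).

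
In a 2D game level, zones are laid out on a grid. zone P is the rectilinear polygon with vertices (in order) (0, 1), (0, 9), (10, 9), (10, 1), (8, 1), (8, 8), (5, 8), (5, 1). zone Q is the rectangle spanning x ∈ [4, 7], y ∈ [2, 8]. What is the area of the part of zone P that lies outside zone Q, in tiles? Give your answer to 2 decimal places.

53.00

|zone P| = 59, |zone P∩zone Q| = 6.
|zone P ∖ zone Q| = |zone P| − |zone P∩zone Q| = 59 − 6 = 53.00.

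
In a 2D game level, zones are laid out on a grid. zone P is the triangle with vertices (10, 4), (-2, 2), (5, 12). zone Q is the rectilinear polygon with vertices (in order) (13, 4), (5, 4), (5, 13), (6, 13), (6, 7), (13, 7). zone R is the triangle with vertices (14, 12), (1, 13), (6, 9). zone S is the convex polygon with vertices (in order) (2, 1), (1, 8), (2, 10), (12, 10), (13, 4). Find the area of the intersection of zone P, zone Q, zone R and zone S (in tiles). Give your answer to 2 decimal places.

The intersection is the polygon with vertices (5,9.8), (5,10), (6,10), (6,9).
By the shoelace formula its area is 0.60.

0.60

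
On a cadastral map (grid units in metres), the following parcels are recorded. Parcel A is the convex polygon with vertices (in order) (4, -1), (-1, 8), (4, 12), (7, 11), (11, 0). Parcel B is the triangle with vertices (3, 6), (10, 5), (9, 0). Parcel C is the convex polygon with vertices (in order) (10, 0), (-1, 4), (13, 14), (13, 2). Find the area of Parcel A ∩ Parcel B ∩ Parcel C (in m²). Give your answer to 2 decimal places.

The intersection is the polygon with vertices (9.068,0.339), (8.429,0.571), (3,6), (9.137,5.123), (9.71,3.548).
By the shoelace formula its area is 17.24.

17.24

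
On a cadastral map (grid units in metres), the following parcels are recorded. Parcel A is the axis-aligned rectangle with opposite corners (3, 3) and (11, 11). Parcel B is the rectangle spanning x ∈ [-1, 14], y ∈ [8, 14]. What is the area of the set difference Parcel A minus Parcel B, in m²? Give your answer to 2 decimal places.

|Parcel A∩Parcel B|: x∈[3,11], y∈[8,11] → 8·3 = 24.
|Parcel A| = 64.
|Parcel A ∖ Parcel B| = |Parcel A| − |Parcel A∩Parcel B| = 64 − 24 = 40.00.

40.00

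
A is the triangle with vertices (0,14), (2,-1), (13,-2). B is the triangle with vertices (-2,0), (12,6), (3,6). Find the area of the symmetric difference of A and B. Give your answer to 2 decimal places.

73.52

|A| = 81.5, |B| = 27, |A∩B| = 17.4894.
|A △ B| = |A| + |B| − 2·|A∩B| = 81.5 + 27 − 34.9787 = 73.52.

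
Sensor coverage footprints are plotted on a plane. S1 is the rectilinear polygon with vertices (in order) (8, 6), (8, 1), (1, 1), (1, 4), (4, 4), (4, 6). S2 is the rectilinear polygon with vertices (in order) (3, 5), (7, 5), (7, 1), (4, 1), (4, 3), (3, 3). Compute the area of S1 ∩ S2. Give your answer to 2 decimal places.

The intersection is the polygon with vertices (4,1), (4,3), (3,3), (3,4), (4,4), (4,5), (7,5), (7,1).
By the shoelace formula its area is 13.00.

13.00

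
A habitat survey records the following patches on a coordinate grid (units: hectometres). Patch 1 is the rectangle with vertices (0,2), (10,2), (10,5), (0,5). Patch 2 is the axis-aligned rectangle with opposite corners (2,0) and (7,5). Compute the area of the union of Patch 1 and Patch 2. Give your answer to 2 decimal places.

By inclusion–exclusion:
Individual areas: |Patch 1| = 30, |Patch 2| = 25.
|Patch 1∩Patch 2|: x∈[2,7], y∈[2,5] → 5·3 = 15.
|Patch 1 ∪ Patch 2| = 55 − 15 = 40.00.

40.00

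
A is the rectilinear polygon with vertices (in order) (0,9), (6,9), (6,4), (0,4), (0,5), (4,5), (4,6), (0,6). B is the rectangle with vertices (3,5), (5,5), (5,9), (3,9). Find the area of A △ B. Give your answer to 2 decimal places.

|A| = 26, |B| = 8, |A∩B| = 7.
|A △ B| = |A| + |B| − 2·|A∩B| = 26 + 8 − 14 = 20.00.

20.00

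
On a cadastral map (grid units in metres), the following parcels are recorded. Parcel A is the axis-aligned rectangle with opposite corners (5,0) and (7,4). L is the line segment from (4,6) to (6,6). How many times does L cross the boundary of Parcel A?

0

The segment lies entirely outside Parcel A and never meets its boundary.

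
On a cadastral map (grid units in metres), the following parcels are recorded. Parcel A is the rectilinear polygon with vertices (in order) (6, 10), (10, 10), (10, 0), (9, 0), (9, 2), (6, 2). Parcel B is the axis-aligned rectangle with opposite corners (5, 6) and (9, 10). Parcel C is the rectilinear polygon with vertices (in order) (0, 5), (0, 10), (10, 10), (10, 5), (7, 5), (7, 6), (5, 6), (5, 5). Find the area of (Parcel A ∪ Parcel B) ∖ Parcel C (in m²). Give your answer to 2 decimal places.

15.00

|Parcel A ∪ Parcel B| = 38.
|(Parcel A ∪ Parcel B) ∩ Parcel C| = 23.
|(Parcel A ∪ Parcel B) ∖ Parcel C| = 38 − 23 = 15.00.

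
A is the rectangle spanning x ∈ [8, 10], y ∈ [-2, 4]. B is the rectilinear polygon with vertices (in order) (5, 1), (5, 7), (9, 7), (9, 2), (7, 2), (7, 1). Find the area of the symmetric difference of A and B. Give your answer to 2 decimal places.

30.00

|A| = 12, |B| = 22, |A∩B| = 2.
|A △ B| = |A| + |B| − 2·|A∩B| = 12 + 22 − 4 = 30.00.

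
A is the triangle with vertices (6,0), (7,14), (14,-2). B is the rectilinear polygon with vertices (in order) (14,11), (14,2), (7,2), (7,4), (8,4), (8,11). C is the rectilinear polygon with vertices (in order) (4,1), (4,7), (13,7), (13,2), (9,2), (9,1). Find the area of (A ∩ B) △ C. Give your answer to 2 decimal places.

36.97

|A ∩ B| = 22.5312.
|(A ∩ B) ∩ C| = 17.7812.
|(A ∩ B) △ C| = 22.5312 + 50 − 35.5625 = 36.97.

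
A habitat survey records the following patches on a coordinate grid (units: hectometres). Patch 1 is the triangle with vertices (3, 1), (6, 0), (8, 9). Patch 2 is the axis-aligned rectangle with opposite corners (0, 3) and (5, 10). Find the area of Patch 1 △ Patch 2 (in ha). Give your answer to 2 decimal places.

|Patch 1| = 14.5, |Patch 2| = 35, |Patch 1∩Patch 2| = 0.45.
|Patch 1 △ Patch 2| = |Patch 1| + |Patch 2| − 2·|Patch 1∩Patch 2| = 14.5 + 35 − 0.9 = 48.60.

48.60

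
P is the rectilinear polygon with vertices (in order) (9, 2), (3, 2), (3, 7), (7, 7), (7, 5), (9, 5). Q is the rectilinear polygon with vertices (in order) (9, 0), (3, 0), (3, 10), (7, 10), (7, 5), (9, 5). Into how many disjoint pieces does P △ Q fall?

2

P △ Q splits into 2 disjoint pieces (area 12, area 12).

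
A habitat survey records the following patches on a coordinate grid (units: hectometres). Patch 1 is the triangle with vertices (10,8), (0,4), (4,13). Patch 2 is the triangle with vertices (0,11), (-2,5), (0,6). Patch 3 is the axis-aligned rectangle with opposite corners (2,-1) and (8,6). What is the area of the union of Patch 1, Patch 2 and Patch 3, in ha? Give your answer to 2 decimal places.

82.20

By inclusion–exclusion:
Individual areas: |Patch 1| = 37, |Patch 2| = 5, |Patch 3| = 42.
|Patch 1∩Patch 2| = 0.
|Patch 1∩Patch 3| = 1.8.
|Patch 2∩Patch 3| = 0.
|Patch 1∩Patch 2∩Patch 3| = 0.
|Patch 1 ∪ Patch 2 ∪ Patch 3| = 84 − 1.8 + 0 = 82.20.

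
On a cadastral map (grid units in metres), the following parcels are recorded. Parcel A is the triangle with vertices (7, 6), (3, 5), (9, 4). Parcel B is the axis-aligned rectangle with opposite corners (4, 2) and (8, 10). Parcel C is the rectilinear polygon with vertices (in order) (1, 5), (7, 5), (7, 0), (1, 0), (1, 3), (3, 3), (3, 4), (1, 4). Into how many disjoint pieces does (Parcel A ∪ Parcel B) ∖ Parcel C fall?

(Parcel A ∪ Parcel B) ∖ Parcel C is a single connected region.

1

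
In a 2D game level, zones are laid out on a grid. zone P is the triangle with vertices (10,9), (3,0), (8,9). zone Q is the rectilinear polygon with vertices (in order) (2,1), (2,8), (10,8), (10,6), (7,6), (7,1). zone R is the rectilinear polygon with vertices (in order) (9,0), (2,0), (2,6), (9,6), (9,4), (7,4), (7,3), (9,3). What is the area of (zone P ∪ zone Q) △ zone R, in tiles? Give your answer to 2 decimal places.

|zone P ∪ zone Q| = 43.2857.
|(zone P ∪ zone Q) ∩ zone R| = 25.3968.
|(zone P ∪ zone Q) △ zone R| = 43.2857 + 40 − 50.7937 = 32.49.

32.49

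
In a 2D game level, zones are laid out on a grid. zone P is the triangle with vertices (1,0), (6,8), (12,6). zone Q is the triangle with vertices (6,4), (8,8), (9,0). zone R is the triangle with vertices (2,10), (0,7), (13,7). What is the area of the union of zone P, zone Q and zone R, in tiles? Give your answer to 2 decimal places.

50.64

By inclusion–exclusion:
Individual areas: |zone P| = 29, |zone Q| = 10, |zone R| = 19.5.
|zone P∩zone Q| = 5.9224.
|zone P∩zone R| = 1.8125.
|zone Q∩zone R| = 0.3125.
|zone P∩zone Q∩zone R| = 0.1883.
|zone P ∪ zone Q ∪ zone R| = 58.5 − 8.0474 + 0.1883 = 50.64.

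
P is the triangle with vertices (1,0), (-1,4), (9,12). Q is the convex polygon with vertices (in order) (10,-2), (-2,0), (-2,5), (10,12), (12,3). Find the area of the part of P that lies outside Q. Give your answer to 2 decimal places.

|P| = 28, |P∩Q| = 27.4003.
|P ∖ Q| = |P| − |P∩Q| = 28 − 27.4003 = 0.60.

0.60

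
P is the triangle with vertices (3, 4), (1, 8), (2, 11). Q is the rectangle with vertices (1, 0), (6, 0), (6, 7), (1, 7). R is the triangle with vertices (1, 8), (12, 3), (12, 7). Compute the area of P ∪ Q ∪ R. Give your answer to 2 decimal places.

By inclusion–exclusion:
Individual areas: |P| = 5, |Q| = 35, |R| = 22.
|P∩Q| = 1.6071.
|P∩R| = 0.402.
|Q∩R| = 1.7818.
|P∩Q∩R| = 0.
|P ∪ Q ∪ R| = 62 − 3.791 + 0 = 58.21.

58.21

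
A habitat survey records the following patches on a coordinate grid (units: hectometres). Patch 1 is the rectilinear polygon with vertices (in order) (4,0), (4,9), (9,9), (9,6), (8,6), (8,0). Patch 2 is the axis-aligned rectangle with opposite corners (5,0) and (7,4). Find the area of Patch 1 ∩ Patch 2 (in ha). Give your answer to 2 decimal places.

8.00

The intersection is the polygon with vertices (5,0), (5,4), (7,4), (7,0).
By the shoelace formula its area is 8.00.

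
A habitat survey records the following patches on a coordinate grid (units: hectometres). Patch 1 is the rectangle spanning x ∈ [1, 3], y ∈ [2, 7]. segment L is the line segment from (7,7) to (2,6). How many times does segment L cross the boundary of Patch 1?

The segment meets the boundary at (3,6.2).

1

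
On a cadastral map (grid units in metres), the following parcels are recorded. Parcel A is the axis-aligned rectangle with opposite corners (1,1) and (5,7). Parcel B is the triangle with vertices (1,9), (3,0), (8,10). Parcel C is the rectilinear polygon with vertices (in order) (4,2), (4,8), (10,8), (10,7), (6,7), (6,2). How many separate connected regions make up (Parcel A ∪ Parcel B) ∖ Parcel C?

2

(Parcel A ∪ Parcel B) ∖ Parcel C splits into 2 disjoint pieces (area 31.4167, area 0.25).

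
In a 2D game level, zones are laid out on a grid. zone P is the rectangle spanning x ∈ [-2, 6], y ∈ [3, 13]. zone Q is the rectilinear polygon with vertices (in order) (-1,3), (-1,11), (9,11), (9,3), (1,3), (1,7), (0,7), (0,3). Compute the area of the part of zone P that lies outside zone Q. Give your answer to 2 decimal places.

28.00

|zone P| = 80, |zone P∩zone Q| = 52.
|zone P ∖ zone Q| = |zone P| − |zone P∩zone Q| = 80 − 52 = 28.00.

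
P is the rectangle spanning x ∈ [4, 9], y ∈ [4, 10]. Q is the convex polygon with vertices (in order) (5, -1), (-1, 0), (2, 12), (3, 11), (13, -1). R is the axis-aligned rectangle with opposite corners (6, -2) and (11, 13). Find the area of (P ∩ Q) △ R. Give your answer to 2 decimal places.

79.38

|P ∩ Q| = 14.0167.
|(P ∩ Q) ∩ R| = 4.8167.
|(P ∩ Q) △ R| = 14.0167 + 75 − 9.6333 = 79.38.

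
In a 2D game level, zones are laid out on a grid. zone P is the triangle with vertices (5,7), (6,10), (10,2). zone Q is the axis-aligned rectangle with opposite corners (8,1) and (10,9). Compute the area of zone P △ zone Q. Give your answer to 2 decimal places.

|zone P| = 10, |zone Q| = 16, |zone P∩zone Q| = 2.
|zone P △ zone Q| = |zone P| + |zone Q| − 2·|zone P∩zone Q| = 10 + 16 − 4 = 22.00.

22.00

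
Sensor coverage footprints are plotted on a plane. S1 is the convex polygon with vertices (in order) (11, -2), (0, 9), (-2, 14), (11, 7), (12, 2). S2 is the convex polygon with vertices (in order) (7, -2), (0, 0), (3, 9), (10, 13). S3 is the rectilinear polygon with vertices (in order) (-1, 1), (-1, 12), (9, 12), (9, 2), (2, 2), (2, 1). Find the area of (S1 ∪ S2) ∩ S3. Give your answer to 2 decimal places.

|S1 ∪ S2| = 126.953.
|(S1 ∪ S2) ∩ S3| = 77.87.

77.87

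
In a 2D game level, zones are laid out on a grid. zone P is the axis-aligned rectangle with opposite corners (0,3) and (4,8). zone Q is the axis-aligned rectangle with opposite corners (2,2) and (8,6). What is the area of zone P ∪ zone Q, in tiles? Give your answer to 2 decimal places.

By inclusion–exclusion:
Individual areas: |zone P| = 20, |zone Q| = 24.
|zone P∩zone Q|: x∈[2,4], y∈[3,6] → 2·3 = 6.
|zone P ∪ zone Q| = 44 − 6 = 38.00.

38.00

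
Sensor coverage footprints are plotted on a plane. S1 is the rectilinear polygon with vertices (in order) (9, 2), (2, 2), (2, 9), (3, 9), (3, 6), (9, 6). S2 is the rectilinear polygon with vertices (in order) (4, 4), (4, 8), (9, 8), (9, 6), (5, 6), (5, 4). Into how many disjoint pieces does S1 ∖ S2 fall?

S1 ∖ S2 is a single connected region.

1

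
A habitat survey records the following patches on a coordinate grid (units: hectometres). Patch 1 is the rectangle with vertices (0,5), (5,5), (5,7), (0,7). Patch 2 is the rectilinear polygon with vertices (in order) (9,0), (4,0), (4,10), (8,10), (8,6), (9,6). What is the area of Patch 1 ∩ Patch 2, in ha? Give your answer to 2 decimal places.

2.00

The intersection is the polygon with vertices (5,7), (5,5), (4,5), (4,7).
By the shoelace formula its area is 2.00.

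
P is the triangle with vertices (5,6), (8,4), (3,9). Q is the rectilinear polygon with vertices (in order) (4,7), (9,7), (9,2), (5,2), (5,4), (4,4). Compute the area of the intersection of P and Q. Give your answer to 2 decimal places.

The intersection is the polygon with vertices (8,4), (5,6), (4.333,7), (5,7).
By the shoelace formula its area is 1.83.

1.83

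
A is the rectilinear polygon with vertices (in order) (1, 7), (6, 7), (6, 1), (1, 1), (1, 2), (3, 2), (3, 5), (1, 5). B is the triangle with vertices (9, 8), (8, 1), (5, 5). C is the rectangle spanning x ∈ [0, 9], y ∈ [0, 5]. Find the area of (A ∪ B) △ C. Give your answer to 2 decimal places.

|A ∪ B| = 35.4583.
|(A ∪ B) ∩ C| = 20.4762.
|(A ∪ B) △ C| = 35.4583 + 45 − 40.9524 = 39.51.

39.51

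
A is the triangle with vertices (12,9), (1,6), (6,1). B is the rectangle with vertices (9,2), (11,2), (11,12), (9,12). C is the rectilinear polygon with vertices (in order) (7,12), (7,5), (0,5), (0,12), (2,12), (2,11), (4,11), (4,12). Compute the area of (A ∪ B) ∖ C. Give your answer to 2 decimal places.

40.35

|A ∪ B| = 50.7576.
|(A ∪ B) ∩ C| = 10.4091.
|(A ∪ B) ∖ C| = 50.7576 − 10.4091 = 40.35.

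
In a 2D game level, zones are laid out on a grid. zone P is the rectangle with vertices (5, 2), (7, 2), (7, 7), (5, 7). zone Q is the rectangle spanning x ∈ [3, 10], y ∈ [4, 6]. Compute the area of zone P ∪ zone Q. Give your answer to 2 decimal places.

By inclusion–exclusion:
Individual areas: |zone P| = 10, |zone Q| = 14.
|zone P∩zone Q|: x∈[5,7], y∈[4,6] → 2·2 = 4.
|zone P ∪ zone Q| = 24 − 4 = 20.00.

20.00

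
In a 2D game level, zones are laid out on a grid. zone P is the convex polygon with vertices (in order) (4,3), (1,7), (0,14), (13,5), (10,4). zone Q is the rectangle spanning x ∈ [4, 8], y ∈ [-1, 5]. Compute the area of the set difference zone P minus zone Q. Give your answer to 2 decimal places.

56.83

|zone P| = 63.5, |zone P∩zone Q| = 6.6667.
|zone P ∖ zone Q| = |zone P| − |zone P∩zone Q| = 63.5 − 6.6667 = 56.83.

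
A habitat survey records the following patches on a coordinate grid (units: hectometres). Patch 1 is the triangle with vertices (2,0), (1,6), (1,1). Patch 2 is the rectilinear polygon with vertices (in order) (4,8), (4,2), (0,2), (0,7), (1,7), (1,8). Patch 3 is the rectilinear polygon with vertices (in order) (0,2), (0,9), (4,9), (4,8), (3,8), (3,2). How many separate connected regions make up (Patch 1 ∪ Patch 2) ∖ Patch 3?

(Patch 1 ∪ Patch 2) ∖ Patch 3 splits into 2 disjoint pieces (area 1.1667, area 6).

2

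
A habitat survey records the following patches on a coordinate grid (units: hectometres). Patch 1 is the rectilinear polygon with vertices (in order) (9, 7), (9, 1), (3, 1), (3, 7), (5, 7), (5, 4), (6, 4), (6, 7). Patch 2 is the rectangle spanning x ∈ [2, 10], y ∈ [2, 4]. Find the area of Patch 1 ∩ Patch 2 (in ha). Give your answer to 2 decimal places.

The intersection is the polygon with vertices (9,2), (3,2), (3,4), (5,4), (6,4), (9,4).
By the shoelace formula its area is 12.00.

12.00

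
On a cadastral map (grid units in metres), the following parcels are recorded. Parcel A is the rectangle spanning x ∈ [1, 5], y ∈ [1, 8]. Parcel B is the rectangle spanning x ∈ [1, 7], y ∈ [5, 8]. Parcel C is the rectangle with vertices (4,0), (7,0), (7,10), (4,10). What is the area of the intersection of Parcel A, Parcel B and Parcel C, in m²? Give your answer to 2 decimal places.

3.00

The intersection is the polygon with vertices (4,5), (4,8), (5,8), (5,5).
By the shoelace formula its area is 3.00.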